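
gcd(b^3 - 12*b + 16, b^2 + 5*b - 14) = b - 2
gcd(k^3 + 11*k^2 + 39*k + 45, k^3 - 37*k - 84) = k + 3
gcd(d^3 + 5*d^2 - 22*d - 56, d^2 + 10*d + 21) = d + 7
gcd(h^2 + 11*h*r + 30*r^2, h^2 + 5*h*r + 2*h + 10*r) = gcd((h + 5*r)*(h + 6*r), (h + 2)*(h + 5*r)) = h + 5*r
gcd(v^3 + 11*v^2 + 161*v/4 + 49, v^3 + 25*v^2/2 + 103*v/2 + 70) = v^2 + 15*v/2 + 14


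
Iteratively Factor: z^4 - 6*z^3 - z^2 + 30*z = (z)*(z^3 - 6*z^2 - z + 30) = z*(z - 5)*(z^2 - z - 6) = z*(z - 5)*(z + 2)*(z - 3)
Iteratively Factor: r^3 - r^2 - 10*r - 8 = (r - 4)*(r^2 + 3*r + 2) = (r - 4)*(r + 1)*(r + 2)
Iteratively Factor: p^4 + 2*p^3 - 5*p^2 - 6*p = (p + 3)*(p^3 - p^2 - 2*p) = (p + 1)*(p + 3)*(p^2 - 2*p) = (p - 2)*(p + 1)*(p + 3)*(p)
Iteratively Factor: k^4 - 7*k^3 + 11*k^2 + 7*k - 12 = (k - 4)*(k^3 - 3*k^2 - k + 3) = (k - 4)*(k - 1)*(k^2 - 2*k - 3) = (k - 4)*(k - 1)*(k + 1)*(k - 3)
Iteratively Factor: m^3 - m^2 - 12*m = (m)*(m^2 - m - 12) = m*(m - 4)*(m + 3)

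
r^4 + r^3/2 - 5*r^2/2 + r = r*(r - 1)*(r - 1/2)*(r + 2)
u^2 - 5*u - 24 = (u - 8)*(u + 3)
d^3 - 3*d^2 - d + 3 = (d - 3)*(d - 1)*(d + 1)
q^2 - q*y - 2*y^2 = (q - 2*y)*(q + y)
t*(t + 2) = t^2 + 2*t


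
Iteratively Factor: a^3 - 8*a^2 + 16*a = (a - 4)*(a^2 - 4*a) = a*(a - 4)*(a - 4)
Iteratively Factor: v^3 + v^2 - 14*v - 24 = (v - 4)*(v^2 + 5*v + 6) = (v - 4)*(v + 2)*(v + 3)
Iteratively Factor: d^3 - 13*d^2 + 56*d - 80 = (d - 4)*(d^2 - 9*d + 20) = (d - 5)*(d - 4)*(d - 4)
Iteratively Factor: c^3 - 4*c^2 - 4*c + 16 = (c - 2)*(c^2 - 2*c - 8) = (c - 4)*(c - 2)*(c + 2)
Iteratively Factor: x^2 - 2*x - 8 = (x + 2)*(x - 4)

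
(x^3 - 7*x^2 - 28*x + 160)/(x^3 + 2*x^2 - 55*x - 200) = (x - 4)/(x + 5)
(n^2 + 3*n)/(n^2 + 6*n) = (n + 3)/(n + 6)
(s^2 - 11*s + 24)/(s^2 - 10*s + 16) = (s - 3)/(s - 2)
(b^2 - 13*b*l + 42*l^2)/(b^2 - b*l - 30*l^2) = (b - 7*l)/(b + 5*l)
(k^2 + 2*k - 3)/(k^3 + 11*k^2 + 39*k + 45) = (k - 1)/(k^2 + 8*k + 15)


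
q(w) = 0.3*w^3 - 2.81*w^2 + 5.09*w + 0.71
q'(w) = 0.9*w^2 - 5.62*w + 5.09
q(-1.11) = -8.81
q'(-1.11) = 12.44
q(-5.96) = -192.95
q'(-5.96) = 70.55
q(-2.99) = -47.65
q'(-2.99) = 29.94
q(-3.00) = -47.95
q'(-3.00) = 30.05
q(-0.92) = -6.58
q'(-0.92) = 11.02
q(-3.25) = -55.81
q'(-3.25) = 32.86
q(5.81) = -5.73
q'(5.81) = 2.82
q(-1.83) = -19.85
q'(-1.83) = 18.39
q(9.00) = 37.61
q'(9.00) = 27.41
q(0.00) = 0.71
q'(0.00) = 5.09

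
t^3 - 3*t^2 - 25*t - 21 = (t - 7)*(t + 1)*(t + 3)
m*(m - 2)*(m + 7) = m^3 + 5*m^2 - 14*m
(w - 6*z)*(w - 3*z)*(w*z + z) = w^3*z - 9*w^2*z^2 + w^2*z + 18*w*z^3 - 9*w*z^2 + 18*z^3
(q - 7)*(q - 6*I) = q^2 - 7*q - 6*I*q + 42*I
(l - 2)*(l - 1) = l^2 - 3*l + 2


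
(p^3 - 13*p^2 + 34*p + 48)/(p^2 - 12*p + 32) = (p^2 - 5*p - 6)/(p - 4)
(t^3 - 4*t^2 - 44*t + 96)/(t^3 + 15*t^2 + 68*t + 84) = (t^2 - 10*t + 16)/(t^2 + 9*t + 14)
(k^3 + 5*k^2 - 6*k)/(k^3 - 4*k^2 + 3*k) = (k + 6)/(k - 3)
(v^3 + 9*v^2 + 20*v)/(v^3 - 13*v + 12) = v*(v + 5)/(v^2 - 4*v + 3)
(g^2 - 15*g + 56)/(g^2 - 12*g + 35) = (g - 8)/(g - 5)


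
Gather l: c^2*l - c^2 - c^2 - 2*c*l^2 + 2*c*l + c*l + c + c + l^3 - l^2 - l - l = -2*c^2 + 2*c + l^3 + l^2*(-2*c - 1) + l*(c^2 + 3*c - 2)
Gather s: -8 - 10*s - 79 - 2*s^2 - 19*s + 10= -2*s^2 - 29*s - 77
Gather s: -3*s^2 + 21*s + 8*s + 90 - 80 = -3*s^2 + 29*s + 10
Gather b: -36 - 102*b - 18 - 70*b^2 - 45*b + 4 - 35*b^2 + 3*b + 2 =-105*b^2 - 144*b - 48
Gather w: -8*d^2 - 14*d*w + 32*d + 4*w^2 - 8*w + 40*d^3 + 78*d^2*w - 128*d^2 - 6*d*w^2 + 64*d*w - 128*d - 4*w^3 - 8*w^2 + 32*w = 40*d^3 - 136*d^2 - 96*d - 4*w^3 + w^2*(-6*d - 4) + w*(78*d^2 + 50*d + 24)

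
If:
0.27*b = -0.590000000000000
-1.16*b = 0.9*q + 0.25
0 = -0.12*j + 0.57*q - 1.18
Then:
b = -2.19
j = 2.23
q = 2.54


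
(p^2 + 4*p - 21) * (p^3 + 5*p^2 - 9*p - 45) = p^5 + 9*p^4 - 10*p^3 - 186*p^2 + 9*p + 945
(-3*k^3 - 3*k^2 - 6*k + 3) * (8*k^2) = -24*k^5 - 24*k^4 - 48*k^3 + 24*k^2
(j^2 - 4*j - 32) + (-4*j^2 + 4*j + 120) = 88 - 3*j^2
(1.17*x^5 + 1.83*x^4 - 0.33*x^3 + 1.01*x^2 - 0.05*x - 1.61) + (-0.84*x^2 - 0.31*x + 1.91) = 1.17*x^5 + 1.83*x^4 - 0.33*x^3 + 0.17*x^2 - 0.36*x + 0.3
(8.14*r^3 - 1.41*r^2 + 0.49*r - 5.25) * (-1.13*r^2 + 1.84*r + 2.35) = -9.1982*r^5 + 16.5709*r^4 + 15.9809*r^3 + 3.5206*r^2 - 8.5085*r - 12.3375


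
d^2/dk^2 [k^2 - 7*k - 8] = 2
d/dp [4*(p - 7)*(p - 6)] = 8*p - 52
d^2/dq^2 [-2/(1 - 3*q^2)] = 12*(9*q^2 + 1)/(3*q^2 - 1)^3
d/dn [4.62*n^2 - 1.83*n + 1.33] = 9.24*n - 1.83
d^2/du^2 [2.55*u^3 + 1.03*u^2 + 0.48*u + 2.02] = 15.3*u + 2.06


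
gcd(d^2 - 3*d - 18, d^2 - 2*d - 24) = d - 6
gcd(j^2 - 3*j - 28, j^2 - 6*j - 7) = j - 7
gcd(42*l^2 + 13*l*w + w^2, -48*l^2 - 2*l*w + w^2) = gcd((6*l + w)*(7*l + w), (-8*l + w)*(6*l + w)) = 6*l + w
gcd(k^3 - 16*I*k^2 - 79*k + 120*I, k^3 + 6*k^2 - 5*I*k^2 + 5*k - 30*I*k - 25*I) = k - 5*I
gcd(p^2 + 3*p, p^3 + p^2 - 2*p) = p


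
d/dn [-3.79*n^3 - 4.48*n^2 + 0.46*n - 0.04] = -11.37*n^2 - 8.96*n + 0.46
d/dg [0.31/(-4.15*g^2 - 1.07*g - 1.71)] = (2.573*g + 0.3317)/(4.15*g^2 + 1.07*g + 1.71)^2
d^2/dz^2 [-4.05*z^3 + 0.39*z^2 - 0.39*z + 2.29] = 0.78 - 24.3*z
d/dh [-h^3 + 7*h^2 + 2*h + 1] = -3*h^2 + 14*h + 2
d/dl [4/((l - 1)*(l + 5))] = 8*(-l - 2)/(l^4 + 8*l^3 + 6*l^2 - 40*l + 25)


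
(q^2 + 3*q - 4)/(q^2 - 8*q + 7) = (q + 4)/(q - 7)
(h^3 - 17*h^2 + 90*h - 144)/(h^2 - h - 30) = (h^2 - 11*h + 24)/(h + 5)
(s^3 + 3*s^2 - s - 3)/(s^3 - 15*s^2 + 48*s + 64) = (s^2 + 2*s - 3)/(s^2 - 16*s + 64)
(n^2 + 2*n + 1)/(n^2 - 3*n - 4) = (n + 1)/(n - 4)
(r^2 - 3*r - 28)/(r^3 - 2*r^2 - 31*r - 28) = 1/(r + 1)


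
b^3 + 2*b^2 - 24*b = b*(b - 4)*(b + 6)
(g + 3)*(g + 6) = g^2 + 9*g + 18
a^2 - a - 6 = (a - 3)*(a + 2)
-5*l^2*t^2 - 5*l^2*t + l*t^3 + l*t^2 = t*(-5*l + t)*(l*t + l)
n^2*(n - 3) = n^3 - 3*n^2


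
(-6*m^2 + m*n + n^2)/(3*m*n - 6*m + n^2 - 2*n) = (-2*m + n)/(n - 2)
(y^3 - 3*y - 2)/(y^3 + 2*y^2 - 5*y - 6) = (y + 1)/(y + 3)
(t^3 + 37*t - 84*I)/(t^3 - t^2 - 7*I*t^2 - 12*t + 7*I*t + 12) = (t + 7*I)/(t - 1)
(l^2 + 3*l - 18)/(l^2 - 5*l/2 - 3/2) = 2*(l + 6)/(2*l + 1)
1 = 1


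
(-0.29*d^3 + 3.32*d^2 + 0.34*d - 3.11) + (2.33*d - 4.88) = -0.29*d^3 + 3.32*d^2 + 2.67*d - 7.99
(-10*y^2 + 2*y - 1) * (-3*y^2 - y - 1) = 30*y^4 + 4*y^3 + 11*y^2 - y + 1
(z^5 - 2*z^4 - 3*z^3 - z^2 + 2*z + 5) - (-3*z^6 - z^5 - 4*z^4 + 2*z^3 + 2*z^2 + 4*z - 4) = 3*z^6 + 2*z^5 + 2*z^4 - 5*z^3 - 3*z^2 - 2*z + 9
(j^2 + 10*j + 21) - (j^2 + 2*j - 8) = 8*j + 29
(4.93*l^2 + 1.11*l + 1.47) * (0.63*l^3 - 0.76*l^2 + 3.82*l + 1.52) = 3.1059*l^5 - 3.0475*l^4 + 18.9151*l^3 + 10.6166*l^2 + 7.3026*l + 2.2344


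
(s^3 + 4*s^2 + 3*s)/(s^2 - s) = (s^2 + 4*s + 3)/(s - 1)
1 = 1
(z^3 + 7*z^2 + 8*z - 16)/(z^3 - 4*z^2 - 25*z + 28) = (z + 4)/(z - 7)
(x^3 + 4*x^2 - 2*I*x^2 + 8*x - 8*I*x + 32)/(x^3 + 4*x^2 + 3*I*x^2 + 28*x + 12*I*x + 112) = (x + 2*I)/(x + 7*I)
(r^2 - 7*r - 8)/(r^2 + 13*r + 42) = (r^2 - 7*r - 8)/(r^2 + 13*r + 42)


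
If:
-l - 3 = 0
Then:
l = -3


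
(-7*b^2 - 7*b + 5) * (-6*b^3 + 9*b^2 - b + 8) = 42*b^5 - 21*b^4 - 86*b^3 - 4*b^2 - 61*b + 40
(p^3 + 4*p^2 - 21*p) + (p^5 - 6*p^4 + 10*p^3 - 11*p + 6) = p^5 - 6*p^4 + 11*p^3 + 4*p^2 - 32*p + 6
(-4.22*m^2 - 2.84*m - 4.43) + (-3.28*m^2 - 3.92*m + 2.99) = -7.5*m^2 - 6.76*m - 1.44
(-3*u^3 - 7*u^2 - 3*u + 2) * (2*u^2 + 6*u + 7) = -6*u^5 - 32*u^4 - 69*u^3 - 63*u^2 - 9*u + 14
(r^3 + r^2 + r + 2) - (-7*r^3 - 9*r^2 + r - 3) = 8*r^3 + 10*r^2 + 5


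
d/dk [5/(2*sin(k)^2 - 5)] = -10*sin(2*k)/(cos(2*k) + 4)^2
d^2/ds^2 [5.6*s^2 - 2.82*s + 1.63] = 11.2000000000000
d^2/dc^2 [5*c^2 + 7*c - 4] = 10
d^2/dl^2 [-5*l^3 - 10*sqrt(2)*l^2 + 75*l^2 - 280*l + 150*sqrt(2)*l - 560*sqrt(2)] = -30*l - 20*sqrt(2) + 150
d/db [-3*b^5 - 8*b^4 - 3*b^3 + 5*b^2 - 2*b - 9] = -15*b^4 - 32*b^3 - 9*b^2 + 10*b - 2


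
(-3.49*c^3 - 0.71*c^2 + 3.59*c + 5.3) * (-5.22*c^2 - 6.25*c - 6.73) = 18.2178*c^5 + 25.5187*c^4 + 9.1854*c^3 - 45.3252*c^2 - 57.2857*c - 35.669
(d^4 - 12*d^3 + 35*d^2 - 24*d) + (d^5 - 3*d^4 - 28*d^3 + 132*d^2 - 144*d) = d^5 - 2*d^4 - 40*d^3 + 167*d^2 - 168*d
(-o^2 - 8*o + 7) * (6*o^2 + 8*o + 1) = -6*o^4 - 56*o^3 - 23*o^2 + 48*o + 7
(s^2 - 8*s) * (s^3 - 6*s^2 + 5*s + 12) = s^5 - 14*s^4 + 53*s^3 - 28*s^2 - 96*s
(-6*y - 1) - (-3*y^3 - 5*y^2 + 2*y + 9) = 3*y^3 + 5*y^2 - 8*y - 10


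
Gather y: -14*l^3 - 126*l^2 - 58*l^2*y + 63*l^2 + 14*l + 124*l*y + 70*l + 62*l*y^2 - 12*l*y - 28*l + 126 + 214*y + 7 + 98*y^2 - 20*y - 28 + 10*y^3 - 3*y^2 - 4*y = -14*l^3 - 63*l^2 + 56*l + 10*y^3 + y^2*(62*l + 95) + y*(-58*l^2 + 112*l + 190) + 105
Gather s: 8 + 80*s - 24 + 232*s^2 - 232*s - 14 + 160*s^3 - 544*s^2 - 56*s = 160*s^3 - 312*s^2 - 208*s - 30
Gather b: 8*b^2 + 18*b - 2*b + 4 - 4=8*b^2 + 16*b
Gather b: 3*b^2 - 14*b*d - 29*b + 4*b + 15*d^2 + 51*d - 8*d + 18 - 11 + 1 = 3*b^2 + b*(-14*d - 25) + 15*d^2 + 43*d + 8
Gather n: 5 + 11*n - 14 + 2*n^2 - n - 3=2*n^2 + 10*n - 12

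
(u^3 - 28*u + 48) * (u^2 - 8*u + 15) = u^5 - 8*u^4 - 13*u^3 + 272*u^2 - 804*u + 720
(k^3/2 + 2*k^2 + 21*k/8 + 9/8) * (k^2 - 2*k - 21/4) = k^5/2 + k^4 - 4*k^3 - 117*k^2/8 - 513*k/32 - 189/32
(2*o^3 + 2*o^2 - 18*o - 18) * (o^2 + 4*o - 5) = 2*o^5 + 10*o^4 - 20*o^3 - 100*o^2 + 18*o + 90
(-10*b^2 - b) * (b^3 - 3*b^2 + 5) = -10*b^5 + 29*b^4 + 3*b^3 - 50*b^2 - 5*b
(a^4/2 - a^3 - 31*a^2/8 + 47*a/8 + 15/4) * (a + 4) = a^5/2 + a^4 - 63*a^3/8 - 77*a^2/8 + 109*a/4 + 15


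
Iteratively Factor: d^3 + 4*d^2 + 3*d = (d + 1)*(d^2 + 3*d) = (d + 1)*(d + 3)*(d)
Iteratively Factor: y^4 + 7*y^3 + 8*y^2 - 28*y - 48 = (y + 4)*(y^3 + 3*y^2 - 4*y - 12) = (y + 3)*(y + 4)*(y^2 - 4) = (y - 2)*(y + 3)*(y + 4)*(y + 2)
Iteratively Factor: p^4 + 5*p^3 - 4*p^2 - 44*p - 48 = (p - 3)*(p^3 + 8*p^2 + 20*p + 16) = (p - 3)*(p + 2)*(p^2 + 6*p + 8) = (p - 3)*(p + 2)^2*(p + 4)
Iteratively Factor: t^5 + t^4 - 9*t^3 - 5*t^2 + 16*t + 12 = (t + 1)*(t^4 - 9*t^2 + 4*t + 12) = (t - 2)*(t + 1)*(t^3 + 2*t^2 - 5*t - 6) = (t - 2)*(t + 1)*(t + 3)*(t^2 - t - 2) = (t - 2)*(t + 1)^2*(t + 3)*(t - 2)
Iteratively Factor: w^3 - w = (w)*(w^2 - 1) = w*(w + 1)*(w - 1)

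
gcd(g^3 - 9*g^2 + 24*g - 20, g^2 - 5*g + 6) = g - 2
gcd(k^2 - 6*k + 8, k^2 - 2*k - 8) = k - 4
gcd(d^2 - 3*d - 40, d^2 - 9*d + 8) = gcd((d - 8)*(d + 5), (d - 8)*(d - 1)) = d - 8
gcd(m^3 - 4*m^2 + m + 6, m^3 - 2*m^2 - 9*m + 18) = m^2 - 5*m + 6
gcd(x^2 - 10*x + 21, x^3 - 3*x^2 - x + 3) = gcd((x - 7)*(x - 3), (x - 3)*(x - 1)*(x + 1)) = x - 3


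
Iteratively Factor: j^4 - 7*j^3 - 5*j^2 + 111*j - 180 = (j - 5)*(j^3 - 2*j^2 - 15*j + 36) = (j - 5)*(j - 3)*(j^2 + j - 12) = (j - 5)*(j - 3)*(j + 4)*(j - 3)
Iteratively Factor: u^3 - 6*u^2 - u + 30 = (u - 5)*(u^2 - u - 6) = (u - 5)*(u - 3)*(u + 2)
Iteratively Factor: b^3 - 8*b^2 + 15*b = (b - 3)*(b^2 - 5*b) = (b - 5)*(b - 3)*(b)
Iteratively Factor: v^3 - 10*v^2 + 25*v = (v - 5)*(v^2 - 5*v) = (v - 5)^2*(v)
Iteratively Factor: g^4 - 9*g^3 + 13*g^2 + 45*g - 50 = (g + 2)*(g^3 - 11*g^2 + 35*g - 25) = (g - 5)*(g + 2)*(g^2 - 6*g + 5) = (g - 5)*(g - 1)*(g + 2)*(g - 5)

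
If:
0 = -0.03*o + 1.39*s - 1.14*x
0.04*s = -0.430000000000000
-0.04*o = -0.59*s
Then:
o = -158.56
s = -10.75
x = -8.93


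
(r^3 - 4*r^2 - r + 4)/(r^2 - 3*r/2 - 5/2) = 2*(r^2 - 5*r + 4)/(2*r - 5)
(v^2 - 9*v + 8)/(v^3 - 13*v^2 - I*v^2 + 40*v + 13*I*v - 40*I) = (v - 1)/(v^2 - v*(5 + I) + 5*I)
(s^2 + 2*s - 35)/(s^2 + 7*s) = (s - 5)/s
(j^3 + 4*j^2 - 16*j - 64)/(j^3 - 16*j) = (j + 4)/j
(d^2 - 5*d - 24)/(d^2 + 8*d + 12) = (d^2 - 5*d - 24)/(d^2 + 8*d + 12)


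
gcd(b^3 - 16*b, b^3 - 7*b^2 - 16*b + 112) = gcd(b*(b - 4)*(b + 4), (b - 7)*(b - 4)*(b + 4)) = b^2 - 16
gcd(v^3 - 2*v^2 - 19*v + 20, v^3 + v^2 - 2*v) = v - 1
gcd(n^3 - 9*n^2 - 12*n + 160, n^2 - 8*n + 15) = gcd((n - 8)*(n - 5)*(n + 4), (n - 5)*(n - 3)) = n - 5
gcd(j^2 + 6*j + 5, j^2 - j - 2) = j + 1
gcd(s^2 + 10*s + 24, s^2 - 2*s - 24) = s + 4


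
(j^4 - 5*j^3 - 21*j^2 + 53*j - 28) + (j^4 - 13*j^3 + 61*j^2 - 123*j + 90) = 2*j^4 - 18*j^3 + 40*j^2 - 70*j + 62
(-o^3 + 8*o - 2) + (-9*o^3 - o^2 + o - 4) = -10*o^3 - o^2 + 9*o - 6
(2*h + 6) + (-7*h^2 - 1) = -7*h^2 + 2*h + 5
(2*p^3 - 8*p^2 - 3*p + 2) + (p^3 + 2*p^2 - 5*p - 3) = 3*p^3 - 6*p^2 - 8*p - 1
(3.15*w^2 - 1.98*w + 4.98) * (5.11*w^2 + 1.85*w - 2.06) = 16.0965*w^4 - 4.2903*w^3 + 15.2958*w^2 + 13.2918*w - 10.2588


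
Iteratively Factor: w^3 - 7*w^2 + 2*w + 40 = (w - 5)*(w^2 - 2*w - 8) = (w - 5)*(w + 2)*(w - 4)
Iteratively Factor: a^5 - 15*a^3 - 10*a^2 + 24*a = (a + 2)*(a^4 - 2*a^3 - 11*a^2 + 12*a) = (a - 4)*(a + 2)*(a^3 + 2*a^2 - 3*a) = a*(a - 4)*(a + 2)*(a^2 + 2*a - 3) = a*(a - 4)*(a - 1)*(a + 2)*(a + 3)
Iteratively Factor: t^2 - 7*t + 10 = (t - 2)*(t - 5)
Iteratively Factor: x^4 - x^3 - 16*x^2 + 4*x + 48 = (x + 3)*(x^3 - 4*x^2 - 4*x + 16) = (x - 2)*(x + 3)*(x^2 - 2*x - 8) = (x - 4)*(x - 2)*(x + 3)*(x + 2)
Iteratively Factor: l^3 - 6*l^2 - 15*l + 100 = (l + 4)*(l^2 - 10*l + 25) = (l - 5)*(l + 4)*(l - 5)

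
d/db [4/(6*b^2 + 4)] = -12*b/(3*b^2 + 2)^2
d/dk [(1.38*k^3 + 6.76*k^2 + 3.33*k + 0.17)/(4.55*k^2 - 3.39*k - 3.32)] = (6.279*k^4 - 9.3564*k^3 - 51.8127*k^2 - 46.4334*k - 10.4793)/(20.7025*k^4 - 30.849*k^3 - 18.7199*k^2 + 22.5096*k + 11.0224)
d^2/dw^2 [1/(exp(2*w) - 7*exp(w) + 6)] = ((7 - 4*exp(w))*(exp(2*w) - 7*exp(w) + 6) + 2*(2*exp(w) - 7)^2*exp(w))*exp(w)/(exp(2*w) - 7*exp(w) + 6)^3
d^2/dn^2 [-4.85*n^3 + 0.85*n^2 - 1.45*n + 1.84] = 1.7 - 29.1*n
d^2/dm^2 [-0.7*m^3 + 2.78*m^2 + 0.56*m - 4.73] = 5.56 - 4.2*m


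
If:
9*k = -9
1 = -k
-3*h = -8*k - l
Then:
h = l/3 - 8/3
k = -1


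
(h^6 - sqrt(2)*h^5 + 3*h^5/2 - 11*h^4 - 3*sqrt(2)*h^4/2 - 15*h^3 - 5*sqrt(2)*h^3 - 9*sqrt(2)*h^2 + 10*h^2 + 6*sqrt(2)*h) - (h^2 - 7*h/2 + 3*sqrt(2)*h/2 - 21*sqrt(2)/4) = h^6 - sqrt(2)*h^5 + 3*h^5/2 - 11*h^4 - 3*sqrt(2)*h^4/2 - 15*h^3 - 5*sqrt(2)*h^3 - 9*sqrt(2)*h^2 + 9*h^2 + 7*h/2 + 9*sqrt(2)*h/2 + 21*sqrt(2)/4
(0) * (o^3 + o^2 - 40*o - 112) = 0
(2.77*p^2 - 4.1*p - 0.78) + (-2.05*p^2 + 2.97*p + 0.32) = 0.72*p^2 - 1.13*p - 0.46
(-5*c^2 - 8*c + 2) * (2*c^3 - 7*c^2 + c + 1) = -10*c^5 + 19*c^4 + 55*c^3 - 27*c^2 - 6*c + 2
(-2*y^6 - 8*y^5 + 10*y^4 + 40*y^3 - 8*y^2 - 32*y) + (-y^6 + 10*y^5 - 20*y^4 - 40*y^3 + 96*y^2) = -3*y^6 + 2*y^5 - 10*y^4 + 88*y^2 - 32*y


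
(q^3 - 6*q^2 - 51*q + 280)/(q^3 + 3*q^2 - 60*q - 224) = (q - 5)/(q + 4)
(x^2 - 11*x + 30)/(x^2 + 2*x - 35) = (x - 6)/(x + 7)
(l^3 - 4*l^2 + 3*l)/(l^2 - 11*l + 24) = l*(l - 1)/(l - 8)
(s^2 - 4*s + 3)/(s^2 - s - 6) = (s - 1)/(s + 2)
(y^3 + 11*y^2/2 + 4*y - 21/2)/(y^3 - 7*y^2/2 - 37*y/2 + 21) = (y + 3)/(y - 6)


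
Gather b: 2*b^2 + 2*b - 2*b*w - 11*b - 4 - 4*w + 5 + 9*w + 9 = 2*b^2 + b*(-2*w - 9) + 5*w + 10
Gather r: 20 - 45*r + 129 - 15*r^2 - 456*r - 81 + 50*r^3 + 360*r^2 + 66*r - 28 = 50*r^3 + 345*r^2 - 435*r + 40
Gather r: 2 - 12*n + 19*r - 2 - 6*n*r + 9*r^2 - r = -12*n + 9*r^2 + r*(18 - 6*n)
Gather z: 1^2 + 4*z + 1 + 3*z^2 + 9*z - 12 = 3*z^2 + 13*z - 10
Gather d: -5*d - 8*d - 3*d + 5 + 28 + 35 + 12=80 - 16*d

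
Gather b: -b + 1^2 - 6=-b - 5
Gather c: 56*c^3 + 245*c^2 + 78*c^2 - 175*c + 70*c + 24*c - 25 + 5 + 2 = 56*c^3 + 323*c^2 - 81*c - 18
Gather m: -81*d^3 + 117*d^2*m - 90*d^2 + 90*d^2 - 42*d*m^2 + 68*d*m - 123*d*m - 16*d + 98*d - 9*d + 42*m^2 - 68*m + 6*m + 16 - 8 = -81*d^3 + 73*d + m^2*(42 - 42*d) + m*(117*d^2 - 55*d - 62) + 8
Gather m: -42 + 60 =18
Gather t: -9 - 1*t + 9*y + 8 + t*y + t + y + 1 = t*y + 10*y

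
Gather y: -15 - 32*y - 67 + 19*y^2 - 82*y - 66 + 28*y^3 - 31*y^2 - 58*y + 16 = 28*y^3 - 12*y^2 - 172*y - 132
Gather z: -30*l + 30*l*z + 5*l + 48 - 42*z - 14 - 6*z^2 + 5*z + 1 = -25*l - 6*z^2 + z*(30*l - 37) + 35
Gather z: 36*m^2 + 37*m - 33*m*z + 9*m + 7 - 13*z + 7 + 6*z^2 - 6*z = 36*m^2 + 46*m + 6*z^2 + z*(-33*m - 19) + 14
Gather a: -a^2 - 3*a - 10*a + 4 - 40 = -a^2 - 13*a - 36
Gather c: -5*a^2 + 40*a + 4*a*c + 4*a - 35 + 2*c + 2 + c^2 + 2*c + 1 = -5*a^2 + 44*a + c^2 + c*(4*a + 4) - 32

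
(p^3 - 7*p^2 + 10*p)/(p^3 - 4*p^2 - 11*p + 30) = p/(p + 3)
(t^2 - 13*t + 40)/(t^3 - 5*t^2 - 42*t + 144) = (t - 5)/(t^2 + 3*t - 18)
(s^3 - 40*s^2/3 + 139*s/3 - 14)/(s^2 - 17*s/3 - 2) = (3*s^2 - 22*s + 7)/(3*s + 1)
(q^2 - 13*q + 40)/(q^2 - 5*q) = (q - 8)/q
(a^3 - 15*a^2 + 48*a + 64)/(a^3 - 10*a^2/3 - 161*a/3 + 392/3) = 3*(a^2 - 7*a - 8)/(3*a^2 + 14*a - 49)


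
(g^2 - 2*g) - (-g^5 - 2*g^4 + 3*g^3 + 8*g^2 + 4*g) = g^5 + 2*g^4 - 3*g^3 - 7*g^2 - 6*g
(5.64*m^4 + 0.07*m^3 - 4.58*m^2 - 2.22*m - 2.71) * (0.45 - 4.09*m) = -23.0676*m^5 + 2.2517*m^4 + 18.7637*m^3 + 7.0188*m^2 + 10.0849*m - 1.2195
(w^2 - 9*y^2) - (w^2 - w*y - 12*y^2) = w*y + 3*y^2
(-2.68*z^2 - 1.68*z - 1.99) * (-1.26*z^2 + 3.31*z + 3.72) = 3.3768*z^4 - 6.754*z^3 - 13.023*z^2 - 12.8365*z - 7.4028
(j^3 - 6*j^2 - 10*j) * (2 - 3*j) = -3*j^4 + 20*j^3 + 18*j^2 - 20*j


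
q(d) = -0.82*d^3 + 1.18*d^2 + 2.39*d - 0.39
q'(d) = -2.46*d^2 + 2.36*d + 2.39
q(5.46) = -85.64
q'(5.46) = -58.06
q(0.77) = 1.78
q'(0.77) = 2.75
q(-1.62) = 2.32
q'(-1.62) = -7.89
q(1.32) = 2.93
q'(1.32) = 1.22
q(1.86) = 2.86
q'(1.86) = -1.73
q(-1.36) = 0.60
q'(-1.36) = -5.37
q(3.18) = -7.23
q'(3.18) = -14.98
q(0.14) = -0.03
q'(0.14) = 2.67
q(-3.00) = 25.20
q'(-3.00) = -26.83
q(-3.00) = 25.20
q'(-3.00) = -26.83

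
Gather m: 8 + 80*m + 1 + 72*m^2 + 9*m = 72*m^2 + 89*m + 9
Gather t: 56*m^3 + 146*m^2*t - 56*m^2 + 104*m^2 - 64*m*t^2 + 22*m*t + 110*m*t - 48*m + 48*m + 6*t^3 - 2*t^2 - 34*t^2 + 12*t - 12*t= 56*m^3 + 48*m^2 + 6*t^3 + t^2*(-64*m - 36) + t*(146*m^2 + 132*m)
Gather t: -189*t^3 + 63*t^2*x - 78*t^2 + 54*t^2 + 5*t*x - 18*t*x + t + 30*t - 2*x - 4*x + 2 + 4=-189*t^3 + t^2*(63*x - 24) + t*(31 - 13*x) - 6*x + 6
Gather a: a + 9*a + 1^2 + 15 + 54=10*a + 70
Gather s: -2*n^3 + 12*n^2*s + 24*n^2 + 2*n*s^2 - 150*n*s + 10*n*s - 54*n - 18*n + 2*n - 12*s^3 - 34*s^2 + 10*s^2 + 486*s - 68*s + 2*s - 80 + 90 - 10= -2*n^3 + 24*n^2 - 70*n - 12*s^3 + s^2*(2*n - 24) + s*(12*n^2 - 140*n + 420)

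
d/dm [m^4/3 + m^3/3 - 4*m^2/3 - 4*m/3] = 4*m^3/3 + m^2 - 8*m/3 - 4/3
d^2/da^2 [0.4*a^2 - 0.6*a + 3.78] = 0.800000000000000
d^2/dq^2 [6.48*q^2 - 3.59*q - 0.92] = 12.9600000000000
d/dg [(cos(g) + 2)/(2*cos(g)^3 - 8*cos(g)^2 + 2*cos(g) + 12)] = (-29*cos(g)/2 + cos(2*g) + cos(3*g)/2 - 3)*sin(g)/(2*(cos(g)^3 - 4*cos(g)^2 + cos(g) + 6)^2)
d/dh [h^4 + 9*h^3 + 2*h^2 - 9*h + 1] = 4*h^3 + 27*h^2 + 4*h - 9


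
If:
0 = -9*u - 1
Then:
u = -1/9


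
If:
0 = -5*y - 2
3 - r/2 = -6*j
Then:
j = r/12 - 1/2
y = -2/5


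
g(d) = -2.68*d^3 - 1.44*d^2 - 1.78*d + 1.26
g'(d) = -8.04*d^2 - 2.88*d - 1.78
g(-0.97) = 4.08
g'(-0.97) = -6.55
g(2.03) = -30.71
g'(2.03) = -40.76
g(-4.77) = 267.85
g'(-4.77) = -170.98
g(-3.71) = 124.90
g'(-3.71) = -101.76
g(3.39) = -125.73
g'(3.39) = -103.94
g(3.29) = -115.62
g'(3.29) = -98.28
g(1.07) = -5.58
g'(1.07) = -14.07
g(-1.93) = 18.60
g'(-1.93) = -26.17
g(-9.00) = 1854.36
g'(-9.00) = -627.10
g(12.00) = -4858.50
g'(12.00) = -1194.10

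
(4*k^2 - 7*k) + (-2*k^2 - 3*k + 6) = 2*k^2 - 10*k + 6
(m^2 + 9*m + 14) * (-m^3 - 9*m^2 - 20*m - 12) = -m^5 - 18*m^4 - 115*m^3 - 318*m^2 - 388*m - 168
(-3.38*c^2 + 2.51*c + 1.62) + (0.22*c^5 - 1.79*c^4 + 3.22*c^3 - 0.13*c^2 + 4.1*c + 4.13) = 0.22*c^5 - 1.79*c^4 + 3.22*c^3 - 3.51*c^2 + 6.61*c + 5.75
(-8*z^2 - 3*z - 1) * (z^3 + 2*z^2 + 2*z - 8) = -8*z^5 - 19*z^4 - 23*z^3 + 56*z^2 + 22*z + 8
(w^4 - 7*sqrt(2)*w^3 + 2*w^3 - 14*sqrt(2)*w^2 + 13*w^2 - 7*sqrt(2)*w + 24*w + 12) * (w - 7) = w^5 - 7*sqrt(2)*w^4 - 5*w^4 - w^3 + 35*sqrt(2)*w^3 - 67*w^2 + 91*sqrt(2)*w^2 - 156*w + 49*sqrt(2)*w - 84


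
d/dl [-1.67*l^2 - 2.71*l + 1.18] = -3.34*l - 2.71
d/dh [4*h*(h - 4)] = 8*h - 16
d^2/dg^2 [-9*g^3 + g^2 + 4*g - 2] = 2 - 54*g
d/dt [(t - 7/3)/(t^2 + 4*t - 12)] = (-3*t^2 + 14*t - 8)/(3*(t^4 + 8*t^3 - 8*t^2 - 96*t + 144))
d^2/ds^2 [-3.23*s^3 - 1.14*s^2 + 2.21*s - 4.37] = -19.38*s - 2.28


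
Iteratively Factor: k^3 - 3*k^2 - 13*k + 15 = (k - 1)*(k^2 - 2*k - 15) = (k - 5)*(k - 1)*(k + 3)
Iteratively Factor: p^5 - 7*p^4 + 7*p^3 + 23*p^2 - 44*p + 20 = (p - 1)*(p^4 - 6*p^3 + p^2 + 24*p - 20) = (p - 1)*(p + 2)*(p^3 - 8*p^2 + 17*p - 10) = (p - 5)*(p - 1)*(p + 2)*(p^2 - 3*p + 2) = (p - 5)*(p - 1)^2*(p + 2)*(p - 2)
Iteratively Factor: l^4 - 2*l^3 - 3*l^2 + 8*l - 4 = (l - 1)*(l^3 - l^2 - 4*l + 4) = (l - 1)^2*(l^2 - 4) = (l - 1)^2*(l + 2)*(l - 2)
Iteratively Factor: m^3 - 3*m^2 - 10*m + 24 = (m - 2)*(m^2 - m - 12) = (m - 4)*(m - 2)*(m + 3)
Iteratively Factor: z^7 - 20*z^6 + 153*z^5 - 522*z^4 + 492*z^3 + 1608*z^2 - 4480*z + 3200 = (z - 2)*(z^6 - 18*z^5 + 117*z^4 - 288*z^3 - 84*z^2 + 1440*z - 1600) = (z - 4)*(z - 2)*(z^5 - 14*z^4 + 61*z^3 - 44*z^2 - 260*z + 400) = (z - 4)*(z - 2)*(z + 2)*(z^4 - 16*z^3 + 93*z^2 - 230*z + 200) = (z - 5)*(z - 4)*(z - 2)*(z + 2)*(z^3 - 11*z^2 + 38*z - 40) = (z - 5)*(z - 4)*(z - 2)^2*(z + 2)*(z^2 - 9*z + 20) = (z - 5)^2*(z - 4)*(z - 2)^2*(z + 2)*(z - 4)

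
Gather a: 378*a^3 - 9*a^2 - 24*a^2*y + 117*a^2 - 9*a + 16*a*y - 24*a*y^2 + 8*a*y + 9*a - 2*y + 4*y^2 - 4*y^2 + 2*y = 378*a^3 + a^2*(108 - 24*y) + a*(-24*y^2 + 24*y)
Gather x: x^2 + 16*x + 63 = x^2 + 16*x + 63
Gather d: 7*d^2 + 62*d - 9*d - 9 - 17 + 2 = 7*d^2 + 53*d - 24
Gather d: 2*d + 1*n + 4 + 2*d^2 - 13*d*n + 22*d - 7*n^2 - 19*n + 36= 2*d^2 + d*(24 - 13*n) - 7*n^2 - 18*n + 40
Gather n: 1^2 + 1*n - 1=n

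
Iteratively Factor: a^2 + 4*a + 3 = (a + 1)*(a + 3)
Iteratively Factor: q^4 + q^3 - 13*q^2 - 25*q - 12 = (q - 4)*(q^3 + 5*q^2 + 7*q + 3) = (q - 4)*(q + 1)*(q^2 + 4*q + 3) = (q - 4)*(q + 1)^2*(q + 3)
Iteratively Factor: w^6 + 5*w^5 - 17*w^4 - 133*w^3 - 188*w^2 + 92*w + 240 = (w + 2)*(w^5 + 3*w^4 - 23*w^3 - 87*w^2 - 14*w + 120) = (w - 5)*(w + 2)*(w^4 + 8*w^3 + 17*w^2 - 2*w - 24) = (w - 5)*(w + 2)^2*(w^3 + 6*w^2 + 5*w - 12) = (w - 5)*(w + 2)^2*(w + 3)*(w^2 + 3*w - 4) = (w - 5)*(w - 1)*(w + 2)^2*(w + 3)*(w + 4)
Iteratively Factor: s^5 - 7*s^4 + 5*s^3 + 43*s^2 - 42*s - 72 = (s + 2)*(s^4 - 9*s^3 + 23*s^2 - 3*s - 36) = (s + 1)*(s + 2)*(s^3 - 10*s^2 + 33*s - 36) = (s - 3)*(s + 1)*(s + 2)*(s^2 - 7*s + 12) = (s - 4)*(s - 3)*(s + 1)*(s + 2)*(s - 3)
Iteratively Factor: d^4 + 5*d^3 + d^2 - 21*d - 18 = (d + 1)*(d^3 + 4*d^2 - 3*d - 18) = (d + 1)*(d + 3)*(d^2 + d - 6) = (d - 2)*(d + 1)*(d + 3)*(d + 3)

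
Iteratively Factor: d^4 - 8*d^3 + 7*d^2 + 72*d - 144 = (d - 4)*(d^3 - 4*d^2 - 9*d + 36) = (d - 4)*(d + 3)*(d^2 - 7*d + 12) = (d - 4)*(d - 3)*(d + 3)*(d - 4)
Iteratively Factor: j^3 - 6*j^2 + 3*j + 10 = (j - 5)*(j^2 - j - 2) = (j - 5)*(j - 2)*(j + 1)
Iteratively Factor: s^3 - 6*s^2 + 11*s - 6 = (s - 3)*(s^2 - 3*s + 2) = (s - 3)*(s - 1)*(s - 2)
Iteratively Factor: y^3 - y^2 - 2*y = (y + 1)*(y^2 - 2*y) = (y - 2)*(y + 1)*(y)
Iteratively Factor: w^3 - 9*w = (w - 3)*(w^2 + 3*w) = (w - 3)*(w + 3)*(w)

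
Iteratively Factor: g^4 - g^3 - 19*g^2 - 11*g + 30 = (g - 5)*(g^3 + 4*g^2 + g - 6) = (g - 5)*(g + 2)*(g^2 + 2*g - 3) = (g - 5)*(g - 1)*(g + 2)*(g + 3)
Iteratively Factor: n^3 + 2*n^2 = (n)*(n^2 + 2*n) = n^2*(n + 2)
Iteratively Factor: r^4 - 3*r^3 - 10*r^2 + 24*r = (r - 2)*(r^3 - r^2 - 12*r) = (r - 2)*(r + 3)*(r^2 - 4*r) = (r - 4)*(r - 2)*(r + 3)*(r)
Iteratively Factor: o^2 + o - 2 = (o - 1)*(o + 2)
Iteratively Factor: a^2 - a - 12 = (a + 3)*(a - 4)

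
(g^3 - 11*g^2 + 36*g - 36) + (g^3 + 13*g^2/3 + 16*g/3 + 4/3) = 2*g^3 - 20*g^2/3 + 124*g/3 - 104/3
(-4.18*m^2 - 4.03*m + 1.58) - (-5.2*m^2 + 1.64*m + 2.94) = 1.02*m^2 - 5.67*m - 1.36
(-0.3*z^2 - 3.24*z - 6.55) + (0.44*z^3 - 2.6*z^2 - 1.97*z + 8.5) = 0.44*z^3 - 2.9*z^2 - 5.21*z + 1.95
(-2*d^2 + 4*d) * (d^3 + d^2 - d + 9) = -2*d^5 + 2*d^4 + 6*d^3 - 22*d^2 + 36*d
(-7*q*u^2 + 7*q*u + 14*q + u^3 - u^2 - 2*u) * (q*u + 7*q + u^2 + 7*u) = -7*q^2*u^3 - 42*q^2*u^2 + 63*q^2*u + 98*q^2 - 6*q*u^4 - 36*q*u^3 + 54*q*u^2 + 84*q*u + u^5 + 6*u^4 - 9*u^3 - 14*u^2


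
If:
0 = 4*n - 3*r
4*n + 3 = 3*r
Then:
No Solution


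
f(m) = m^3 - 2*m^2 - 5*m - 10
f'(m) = 3*m^2 - 4*m - 5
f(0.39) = -12.19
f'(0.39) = -6.10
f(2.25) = -19.98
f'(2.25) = 1.19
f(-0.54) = -8.04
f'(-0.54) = -1.97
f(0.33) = -11.83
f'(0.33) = -5.99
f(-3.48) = -58.96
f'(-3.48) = 45.25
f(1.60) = -19.02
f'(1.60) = -3.72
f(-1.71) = -12.30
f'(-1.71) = 10.61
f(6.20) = 120.45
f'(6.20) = 85.52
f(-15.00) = -3760.00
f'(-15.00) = 730.00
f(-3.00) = -40.00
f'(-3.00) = 34.00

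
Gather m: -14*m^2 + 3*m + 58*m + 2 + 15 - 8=-14*m^2 + 61*m + 9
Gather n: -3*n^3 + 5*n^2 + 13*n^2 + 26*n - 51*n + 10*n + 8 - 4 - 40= -3*n^3 + 18*n^2 - 15*n - 36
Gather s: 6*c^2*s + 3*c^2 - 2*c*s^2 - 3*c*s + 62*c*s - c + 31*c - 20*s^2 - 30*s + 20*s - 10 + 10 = 3*c^2 + 30*c + s^2*(-2*c - 20) + s*(6*c^2 + 59*c - 10)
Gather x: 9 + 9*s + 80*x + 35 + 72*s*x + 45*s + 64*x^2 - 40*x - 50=54*s + 64*x^2 + x*(72*s + 40) - 6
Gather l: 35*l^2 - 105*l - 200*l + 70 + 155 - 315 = 35*l^2 - 305*l - 90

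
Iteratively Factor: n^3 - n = (n - 1)*(n^2 + n) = (n - 1)*(n + 1)*(n)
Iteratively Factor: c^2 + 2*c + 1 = (c + 1)*(c + 1)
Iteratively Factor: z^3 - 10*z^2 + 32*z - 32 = (z - 4)*(z^2 - 6*z + 8) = (z - 4)^2*(z - 2)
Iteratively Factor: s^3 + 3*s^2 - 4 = (s + 2)*(s^2 + s - 2) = (s - 1)*(s + 2)*(s + 2)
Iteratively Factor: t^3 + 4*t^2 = (t + 4)*(t^2) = t*(t + 4)*(t)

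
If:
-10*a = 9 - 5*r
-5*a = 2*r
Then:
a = -2/5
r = 1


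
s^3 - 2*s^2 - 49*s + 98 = (s - 7)*(s - 2)*(s + 7)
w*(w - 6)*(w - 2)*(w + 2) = w^4 - 6*w^3 - 4*w^2 + 24*w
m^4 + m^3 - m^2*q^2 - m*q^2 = m*(m + 1)*(m - q)*(m + q)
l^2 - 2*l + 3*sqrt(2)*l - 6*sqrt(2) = (l - 2)*(l + 3*sqrt(2))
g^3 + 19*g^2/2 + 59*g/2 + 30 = (g + 5/2)*(g + 3)*(g + 4)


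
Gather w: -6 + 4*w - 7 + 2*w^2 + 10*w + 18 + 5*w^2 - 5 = 7*w^2 + 14*w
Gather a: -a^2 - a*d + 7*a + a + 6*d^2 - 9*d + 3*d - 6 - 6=-a^2 + a*(8 - d) + 6*d^2 - 6*d - 12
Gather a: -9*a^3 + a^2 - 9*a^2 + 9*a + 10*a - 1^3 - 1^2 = -9*a^3 - 8*a^2 + 19*a - 2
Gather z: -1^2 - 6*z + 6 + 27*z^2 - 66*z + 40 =27*z^2 - 72*z + 45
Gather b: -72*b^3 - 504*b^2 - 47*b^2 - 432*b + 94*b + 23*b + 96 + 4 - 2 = -72*b^3 - 551*b^2 - 315*b + 98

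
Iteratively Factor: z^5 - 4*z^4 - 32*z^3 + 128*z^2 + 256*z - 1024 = (z - 4)*(z^4 - 32*z^2 + 256) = (z - 4)*(z + 4)*(z^3 - 4*z^2 - 16*z + 64) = (z - 4)^2*(z + 4)*(z^2 - 16) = (z - 4)^2*(z + 4)^2*(z - 4)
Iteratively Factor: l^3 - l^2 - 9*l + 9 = (l - 1)*(l^2 - 9) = (l - 3)*(l - 1)*(l + 3)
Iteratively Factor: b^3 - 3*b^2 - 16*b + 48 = (b - 3)*(b^2 - 16) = (b - 3)*(b + 4)*(b - 4)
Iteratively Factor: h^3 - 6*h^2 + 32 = (h - 4)*(h^2 - 2*h - 8) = (h - 4)*(h + 2)*(h - 4)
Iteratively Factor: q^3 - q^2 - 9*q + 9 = (q - 3)*(q^2 + 2*q - 3) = (q - 3)*(q + 3)*(q - 1)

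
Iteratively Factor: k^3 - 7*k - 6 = (k - 3)*(k^2 + 3*k + 2) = (k - 3)*(k + 2)*(k + 1)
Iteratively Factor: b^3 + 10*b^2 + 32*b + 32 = (b + 2)*(b^2 + 8*b + 16) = (b + 2)*(b + 4)*(b + 4)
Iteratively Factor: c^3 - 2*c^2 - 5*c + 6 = (c - 3)*(c^2 + c - 2) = (c - 3)*(c + 2)*(c - 1)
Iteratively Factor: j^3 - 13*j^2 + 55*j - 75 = (j - 3)*(j^2 - 10*j + 25) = (j - 5)*(j - 3)*(j - 5)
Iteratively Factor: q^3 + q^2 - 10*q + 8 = (q + 4)*(q^2 - 3*q + 2) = (q - 2)*(q + 4)*(q - 1)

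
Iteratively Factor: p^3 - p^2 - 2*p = (p)*(p^2 - p - 2) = p*(p + 1)*(p - 2)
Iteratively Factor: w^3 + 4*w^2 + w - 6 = (w + 2)*(w^2 + 2*w - 3) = (w + 2)*(w + 3)*(w - 1)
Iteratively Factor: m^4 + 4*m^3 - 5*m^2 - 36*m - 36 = (m - 3)*(m^3 + 7*m^2 + 16*m + 12) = (m - 3)*(m + 2)*(m^2 + 5*m + 6) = (m - 3)*(m + 2)*(m + 3)*(m + 2)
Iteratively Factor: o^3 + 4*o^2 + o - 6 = (o - 1)*(o^2 + 5*o + 6) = (o - 1)*(o + 2)*(o + 3)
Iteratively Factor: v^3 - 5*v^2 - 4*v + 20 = (v - 5)*(v^2 - 4) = (v - 5)*(v + 2)*(v - 2)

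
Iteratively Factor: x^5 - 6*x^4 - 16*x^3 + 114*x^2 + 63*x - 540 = (x - 3)*(x^4 - 3*x^3 - 25*x^2 + 39*x + 180) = (x - 5)*(x - 3)*(x^3 + 2*x^2 - 15*x - 36) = (x - 5)*(x - 3)*(x + 3)*(x^2 - x - 12) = (x - 5)*(x - 4)*(x - 3)*(x + 3)*(x + 3)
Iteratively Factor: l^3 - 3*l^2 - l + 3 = (l + 1)*(l^2 - 4*l + 3) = (l - 1)*(l + 1)*(l - 3)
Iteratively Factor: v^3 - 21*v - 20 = (v + 1)*(v^2 - v - 20) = (v - 5)*(v + 1)*(v + 4)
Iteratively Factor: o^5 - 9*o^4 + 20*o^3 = (o)*(o^4 - 9*o^3 + 20*o^2) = o*(o - 4)*(o^3 - 5*o^2) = o^2*(o - 4)*(o^2 - 5*o) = o^2*(o - 5)*(o - 4)*(o)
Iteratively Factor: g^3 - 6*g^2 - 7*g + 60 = (g - 5)*(g^2 - g - 12) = (g - 5)*(g + 3)*(g - 4)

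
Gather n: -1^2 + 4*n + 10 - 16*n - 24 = -12*n - 15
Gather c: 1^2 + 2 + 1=4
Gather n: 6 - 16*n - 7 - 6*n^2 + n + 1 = -6*n^2 - 15*n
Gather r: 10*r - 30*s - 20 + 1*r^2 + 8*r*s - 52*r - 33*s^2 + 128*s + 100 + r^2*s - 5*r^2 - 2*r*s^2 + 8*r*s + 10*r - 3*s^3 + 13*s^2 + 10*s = r^2*(s - 4) + r*(-2*s^2 + 16*s - 32) - 3*s^3 - 20*s^2 + 108*s + 80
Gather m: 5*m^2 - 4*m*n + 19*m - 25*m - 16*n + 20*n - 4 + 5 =5*m^2 + m*(-4*n - 6) + 4*n + 1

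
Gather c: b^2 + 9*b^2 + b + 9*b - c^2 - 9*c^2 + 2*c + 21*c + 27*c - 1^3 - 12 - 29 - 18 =10*b^2 + 10*b - 10*c^2 + 50*c - 60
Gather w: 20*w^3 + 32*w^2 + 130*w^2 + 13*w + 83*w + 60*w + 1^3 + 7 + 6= 20*w^3 + 162*w^2 + 156*w + 14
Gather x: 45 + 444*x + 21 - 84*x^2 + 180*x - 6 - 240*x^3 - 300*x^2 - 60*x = -240*x^3 - 384*x^2 + 564*x + 60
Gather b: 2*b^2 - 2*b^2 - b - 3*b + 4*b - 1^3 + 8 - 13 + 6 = 0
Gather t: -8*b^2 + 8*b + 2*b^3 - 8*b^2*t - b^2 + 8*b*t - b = 2*b^3 - 9*b^2 + 7*b + t*(-8*b^2 + 8*b)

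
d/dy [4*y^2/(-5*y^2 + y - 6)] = 4*y*(y - 12)/(25*y^4 - 10*y^3 + 61*y^2 - 12*y + 36)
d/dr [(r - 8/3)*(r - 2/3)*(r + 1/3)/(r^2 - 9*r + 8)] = (27*r^4 - 486*r^3 + 1359*r^2 - 1328*r + 288)/(27*(r^4 - 18*r^3 + 97*r^2 - 144*r + 64))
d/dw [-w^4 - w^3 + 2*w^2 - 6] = w*(-4*w^2 - 3*w + 4)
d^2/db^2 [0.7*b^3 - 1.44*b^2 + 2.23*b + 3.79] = 4.2*b - 2.88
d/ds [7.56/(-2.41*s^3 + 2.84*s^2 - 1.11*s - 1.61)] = (54.6588*s^2 - 42.9408*s + 8.3916)/(2.41*s^3 - 2.84*s^2 + 1.11*s + 1.61)^2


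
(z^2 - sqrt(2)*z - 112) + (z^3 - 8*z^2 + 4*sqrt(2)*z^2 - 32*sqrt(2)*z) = z^3 - 7*z^2 + 4*sqrt(2)*z^2 - 33*sqrt(2)*z - 112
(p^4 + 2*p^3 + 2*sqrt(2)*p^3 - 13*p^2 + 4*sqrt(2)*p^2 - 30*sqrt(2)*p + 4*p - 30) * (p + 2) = p^5 + 2*sqrt(2)*p^4 + 4*p^4 - 9*p^3 + 8*sqrt(2)*p^3 - 22*sqrt(2)*p^2 - 22*p^2 - 60*sqrt(2)*p - 22*p - 60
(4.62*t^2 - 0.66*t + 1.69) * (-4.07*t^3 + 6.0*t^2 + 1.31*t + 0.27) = -18.8034*t^5 + 30.4062*t^4 - 4.7861*t^3 + 10.5228*t^2 + 2.0357*t + 0.4563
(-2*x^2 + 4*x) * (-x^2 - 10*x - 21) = 2*x^4 + 16*x^3 + 2*x^2 - 84*x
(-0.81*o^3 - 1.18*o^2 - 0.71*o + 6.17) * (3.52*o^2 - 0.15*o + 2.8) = -2.8512*o^5 - 4.0321*o^4 - 4.5902*o^3 + 18.5209*o^2 - 2.9135*o + 17.276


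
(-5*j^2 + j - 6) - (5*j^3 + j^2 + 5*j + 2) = -5*j^3 - 6*j^2 - 4*j - 8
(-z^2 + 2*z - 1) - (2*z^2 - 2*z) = -3*z^2 + 4*z - 1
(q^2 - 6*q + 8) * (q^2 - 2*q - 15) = q^4 - 8*q^3 + 5*q^2 + 74*q - 120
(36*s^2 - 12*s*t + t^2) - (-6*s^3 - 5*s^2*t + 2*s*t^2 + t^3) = 6*s^3 + 5*s^2*t + 36*s^2 - 2*s*t^2 - 12*s*t - t^3 + t^2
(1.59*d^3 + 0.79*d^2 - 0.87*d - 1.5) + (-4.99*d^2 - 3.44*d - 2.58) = 1.59*d^3 - 4.2*d^2 - 4.31*d - 4.08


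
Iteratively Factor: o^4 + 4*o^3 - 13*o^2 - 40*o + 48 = (o - 1)*(o^3 + 5*o^2 - 8*o - 48) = (o - 3)*(o - 1)*(o^2 + 8*o + 16) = (o - 3)*(o - 1)*(o + 4)*(o + 4)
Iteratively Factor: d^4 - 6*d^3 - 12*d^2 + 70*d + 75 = (d + 3)*(d^3 - 9*d^2 + 15*d + 25) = (d - 5)*(d + 3)*(d^2 - 4*d - 5) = (d - 5)*(d + 1)*(d + 3)*(d - 5)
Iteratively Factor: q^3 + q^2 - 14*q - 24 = (q + 2)*(q^2 - q - 12) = (q + 2)*(q + 3)*(q - 4)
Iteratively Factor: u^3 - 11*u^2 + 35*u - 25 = (u - 5)*(u^2 - 6*u + 5) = (u - 5)*(u - 1)*(u - 5)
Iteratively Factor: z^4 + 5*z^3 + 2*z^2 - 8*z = (z + 2)*(z^3 + 3*z^2 - 4*z) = z*(z + 2)*(z^2 + 3*z - 4) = z*(z - 1)*(z + 2)*(z + 4)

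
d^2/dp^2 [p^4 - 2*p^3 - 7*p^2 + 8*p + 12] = 12*p^2 - 12*p - 14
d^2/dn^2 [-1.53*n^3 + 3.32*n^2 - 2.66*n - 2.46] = 6.64 - 9.18*n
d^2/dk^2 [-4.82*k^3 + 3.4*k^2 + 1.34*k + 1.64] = 6.8 - 28.92*k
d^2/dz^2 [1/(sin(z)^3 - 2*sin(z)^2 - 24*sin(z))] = (-9*sin(z)^3 + 22*sin(z)^2 + 44*sin(z) - 176 - 696/sin(z) + 288/sin(z)^2 + 1152/sin(z)^3)/((sin(z) - 6)^3*(sin(z) + 4)^3)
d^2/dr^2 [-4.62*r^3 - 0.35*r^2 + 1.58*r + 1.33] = -27.72*r - 0.7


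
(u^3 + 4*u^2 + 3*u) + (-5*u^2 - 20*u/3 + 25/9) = u^3 - u^2 - 11*u/3 + 25/9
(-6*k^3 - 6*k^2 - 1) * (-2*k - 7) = 12*k^4 + 54*k^3 + 42*k^2 + 2*k + 7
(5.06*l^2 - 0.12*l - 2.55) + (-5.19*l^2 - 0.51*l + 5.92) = -0.130000000000001*l^2 - 0.63*l + 3.37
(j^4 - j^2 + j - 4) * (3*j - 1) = 3*j^5 - j^4 - 3*j^3 + 4*j^2 - 13*j + 4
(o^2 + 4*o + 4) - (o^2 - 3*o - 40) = 7*o + 44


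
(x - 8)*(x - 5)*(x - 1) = x^3 - 14*x^2 + 53*x - 40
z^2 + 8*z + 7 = (z + 1)*(z + 7)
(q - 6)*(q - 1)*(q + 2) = q^3 - 5*q^2 - 8*q + 12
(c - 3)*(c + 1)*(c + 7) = c^3 + 5*c^2 - 17*c - 21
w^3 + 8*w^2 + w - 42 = (w - 2)*(w + 3)*(w + 7)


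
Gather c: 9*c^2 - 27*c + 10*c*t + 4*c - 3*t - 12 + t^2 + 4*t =9*c^2 + c*(10*t - 23) + t^2 + t - 12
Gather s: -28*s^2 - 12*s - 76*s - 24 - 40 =-28*s^2 - 88*s - 64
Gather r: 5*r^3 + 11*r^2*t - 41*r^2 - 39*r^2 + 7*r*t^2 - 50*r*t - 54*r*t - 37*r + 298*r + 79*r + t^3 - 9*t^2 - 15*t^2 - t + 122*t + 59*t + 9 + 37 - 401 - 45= 5*r^3 + r^2*(11*t - 80) + r*(7*t^2 - 104*t + 340) + t^3 - 24*t^2 + 180*t - 400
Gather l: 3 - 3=0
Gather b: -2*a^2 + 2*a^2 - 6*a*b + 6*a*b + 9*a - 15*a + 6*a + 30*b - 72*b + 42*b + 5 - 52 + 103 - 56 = 0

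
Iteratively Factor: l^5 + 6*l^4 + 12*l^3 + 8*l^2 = (l)*(l^4 + 6*l^3 + 12*l^2 + 8*l) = l*(l + 2)*(l^3 + 4*l^2 + 4*l) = l^2*(l + 2)*(l^2 + 4*l + 4) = l^2*(l + 2)^2*(l + 2)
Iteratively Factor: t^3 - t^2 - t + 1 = (t - 1)*(t^2 - 1) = (t - 1)^2*(t + 1)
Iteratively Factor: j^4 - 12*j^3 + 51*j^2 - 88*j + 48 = (j - 3)*(j^3 - 9*j^2 + 24*j - 16) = (j - 4)*(j - 3)*(j^2 - 5*j + 4) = (j - 4)^2*(j - 3)*(j - 1)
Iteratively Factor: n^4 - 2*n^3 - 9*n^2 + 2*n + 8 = (n - 4)*(n^3 + 2*n^2 - n - 2) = (n - 4)*(n + 2)*(n^2 - 1) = (n - 4)*(n - 1)*(n + 2)*(n + 1)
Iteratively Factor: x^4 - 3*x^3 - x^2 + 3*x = (x - 1)*(x^3 - 2*x^2 - 3*x) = x*(x - 1)*(x^2 - 2*x - 3) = x*(x - 1)*(x + 1)*(x - 3)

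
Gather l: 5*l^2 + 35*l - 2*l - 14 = 5*l^2 + 33*l - 14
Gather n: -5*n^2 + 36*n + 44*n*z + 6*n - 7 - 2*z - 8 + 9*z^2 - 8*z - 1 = -5*n^2 + n*(44*z + 42) + 9*z^2 - 10*z - 16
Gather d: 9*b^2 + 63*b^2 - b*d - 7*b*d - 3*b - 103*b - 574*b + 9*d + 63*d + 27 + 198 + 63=72*b^2 - 680*b + d*(72 - 8*b) + 288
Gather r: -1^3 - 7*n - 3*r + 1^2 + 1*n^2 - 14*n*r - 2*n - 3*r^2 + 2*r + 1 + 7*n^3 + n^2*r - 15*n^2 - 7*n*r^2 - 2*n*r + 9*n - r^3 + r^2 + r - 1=7*n^3 - 14*n^2 - r^3 + r^2*(-7*n - 2) + r*(n^2 - 16*n)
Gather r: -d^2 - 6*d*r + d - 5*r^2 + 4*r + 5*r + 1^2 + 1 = -d^2 + d - 5*r^2 + r*(9 - 6*d) + 2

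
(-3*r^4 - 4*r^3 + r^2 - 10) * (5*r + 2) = -15*r^5 - 26*r^4 - 3*r^3 + 2*r^2 - 50*r - 20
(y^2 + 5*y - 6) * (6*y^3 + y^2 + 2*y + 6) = 6*y^5 + 31*y^4 - 29*y^3 + 10*y^2 + 18*y - 36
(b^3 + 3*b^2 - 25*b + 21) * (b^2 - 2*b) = b^5 + b^4 - 31*b^3 + 71*b^2 - 42*b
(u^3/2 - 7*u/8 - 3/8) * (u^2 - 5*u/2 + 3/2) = u^5/2 - 5*u^4/4 - u^3/8 + 29*u^2/16 - 3*u/8 - 9/16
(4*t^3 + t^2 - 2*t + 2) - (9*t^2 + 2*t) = 4*t^3 - 8*t^2 - 4*t + 2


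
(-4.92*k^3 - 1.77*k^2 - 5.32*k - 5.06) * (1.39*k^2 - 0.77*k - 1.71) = -6.8388*k^5 + 1.3281*k^4 + 2.3813*k^3 + 0.0897000000000014*k^2 + 12.9934*k + 8.6526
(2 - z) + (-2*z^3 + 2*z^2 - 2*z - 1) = -2*z^3 + 2*z^2 - 3*z + 1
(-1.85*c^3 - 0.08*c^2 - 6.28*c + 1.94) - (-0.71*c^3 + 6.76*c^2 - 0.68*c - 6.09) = -1.14*c^3 - 6.84*c^2 - 5.6*c + 8.03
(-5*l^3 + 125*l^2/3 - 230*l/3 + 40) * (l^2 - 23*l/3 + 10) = -5*l^5 + 80*l^4 - 4015*l^3/9 + 9400*l^2/9 - 3220*l/3 + 400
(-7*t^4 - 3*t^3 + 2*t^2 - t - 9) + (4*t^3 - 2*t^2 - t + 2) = -7*t^4 + t^3 - 2*t - 7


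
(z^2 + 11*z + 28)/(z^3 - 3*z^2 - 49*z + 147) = (z + 4)/(z^2 - 10*z + 21)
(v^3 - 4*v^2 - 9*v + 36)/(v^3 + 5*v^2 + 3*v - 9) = (v^2 - 7*v + 12)/(v^2 + 2*v - 3)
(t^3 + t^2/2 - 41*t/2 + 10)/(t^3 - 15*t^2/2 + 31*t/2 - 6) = (t + 5)/(t - 3)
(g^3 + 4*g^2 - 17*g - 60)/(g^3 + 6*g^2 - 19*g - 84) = (g + 5)/(g + 7)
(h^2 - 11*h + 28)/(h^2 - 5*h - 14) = (h - 4)/(h + 2)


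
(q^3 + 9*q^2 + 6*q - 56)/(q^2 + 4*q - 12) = (q^2 + 11*q + 28)/(q + 6)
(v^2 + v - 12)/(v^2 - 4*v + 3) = (v + 4)/(v - 1)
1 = 1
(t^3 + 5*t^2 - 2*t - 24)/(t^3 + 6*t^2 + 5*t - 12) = (t - 2)/(t - 1)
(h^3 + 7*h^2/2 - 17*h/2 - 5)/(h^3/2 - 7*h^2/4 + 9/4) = 2*(2*h^3 + 7*h^2 - 17*h - 10)/(2*h^3 - 7*h^2 + 9)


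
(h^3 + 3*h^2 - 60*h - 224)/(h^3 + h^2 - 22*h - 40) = (h^2 - h - 56)/(h^2 - 3*h - 10)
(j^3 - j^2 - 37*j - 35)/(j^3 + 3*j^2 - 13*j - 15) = (j - 7)/(j - 3)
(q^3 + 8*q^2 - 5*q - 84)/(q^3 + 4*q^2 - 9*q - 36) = (q + 7)/(q + 3)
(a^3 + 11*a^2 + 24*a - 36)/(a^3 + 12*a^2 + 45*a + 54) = (a^2 + 5*a - 6)/(a^2 + 6*a + 9)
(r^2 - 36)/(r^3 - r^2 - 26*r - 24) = (r + 6)/(r^2 + 5*r + 4)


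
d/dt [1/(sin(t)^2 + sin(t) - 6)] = -(2*sin(t) + 1)*cos(t)/(sin(t)^2 + sin(t) - 6)^2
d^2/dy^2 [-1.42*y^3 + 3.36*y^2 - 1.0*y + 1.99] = 6.72 - 8.52*y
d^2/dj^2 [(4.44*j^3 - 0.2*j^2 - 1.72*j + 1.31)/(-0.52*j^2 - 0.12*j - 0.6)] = (3.547904*j^3 - 4.417824*j^2 - 13.300704*j + 0.676032)/(0.140608*j^6 + 0.097344*j^5 + 0.509184*j^4 + 0.226368*j^3 + 0.58752*j^2 + 0.1296*j + 0.216)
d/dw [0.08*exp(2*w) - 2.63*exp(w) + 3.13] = (0.16*exp(w) - 2.63)*exp(w)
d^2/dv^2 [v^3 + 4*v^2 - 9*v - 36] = 6*v + 8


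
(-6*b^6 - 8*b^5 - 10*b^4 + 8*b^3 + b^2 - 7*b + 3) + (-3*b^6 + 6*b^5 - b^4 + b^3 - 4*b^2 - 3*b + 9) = -9*b^6 - 2*b^5 - 11*b^4 + 9*b^3 - 3*b^2 - 10*b + 12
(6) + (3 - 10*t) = 9 - 10*t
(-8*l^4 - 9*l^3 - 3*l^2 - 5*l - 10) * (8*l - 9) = -64*l^5 + 57*l^3 - 13*l^2 - 35*l + 90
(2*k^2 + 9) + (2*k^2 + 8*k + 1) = 4*k^2 + 8*k + 10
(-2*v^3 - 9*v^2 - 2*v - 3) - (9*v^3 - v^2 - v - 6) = -11*v^3 - 8*v^2 - v + 3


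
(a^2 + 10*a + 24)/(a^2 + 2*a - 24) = (a + 4)/(a - 4)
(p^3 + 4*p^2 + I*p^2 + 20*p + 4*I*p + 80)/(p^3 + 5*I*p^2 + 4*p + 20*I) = (p^2 + 4*p*(1 - I) - 16*I)/(p^2 + 4)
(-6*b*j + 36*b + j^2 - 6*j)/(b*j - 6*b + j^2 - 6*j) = (-6*b + j)/(b + j)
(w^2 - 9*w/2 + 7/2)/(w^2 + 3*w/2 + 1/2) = (2*w^2 - 9*w + 7)/(2*w^2 + 3*w + 1)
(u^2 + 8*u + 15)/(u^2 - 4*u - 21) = (u + 5)/(u - 7)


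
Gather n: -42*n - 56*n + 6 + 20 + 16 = 42 - 98*n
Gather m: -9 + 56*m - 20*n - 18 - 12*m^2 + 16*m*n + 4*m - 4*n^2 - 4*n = -12*m^2 + m*(16*n + 60) - 4*n^2 - 24*n - 27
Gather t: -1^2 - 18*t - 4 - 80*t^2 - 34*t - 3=-80*t^2 - 52*t - 8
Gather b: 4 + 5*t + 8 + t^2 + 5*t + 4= t^2 + 10*t + 16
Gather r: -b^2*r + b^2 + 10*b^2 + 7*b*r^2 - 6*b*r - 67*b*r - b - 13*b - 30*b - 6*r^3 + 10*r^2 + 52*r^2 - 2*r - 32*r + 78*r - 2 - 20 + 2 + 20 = 11*b^2 - 44*b - 6*r^3 + r^2*(7*b + 62) + r*(-b^2 - 73*b + 44)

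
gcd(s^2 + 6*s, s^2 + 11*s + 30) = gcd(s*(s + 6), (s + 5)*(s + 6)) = s + 6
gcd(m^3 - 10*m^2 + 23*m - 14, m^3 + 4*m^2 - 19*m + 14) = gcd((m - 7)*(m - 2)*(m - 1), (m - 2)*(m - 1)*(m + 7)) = m^2 - 3*m + 2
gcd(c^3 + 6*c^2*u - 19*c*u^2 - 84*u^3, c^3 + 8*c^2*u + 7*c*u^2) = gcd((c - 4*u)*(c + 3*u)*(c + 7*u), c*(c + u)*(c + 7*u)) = c + 7*u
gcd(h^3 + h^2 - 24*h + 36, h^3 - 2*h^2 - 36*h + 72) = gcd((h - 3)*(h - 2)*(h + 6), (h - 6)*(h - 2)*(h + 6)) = h^2 + 4*h - 12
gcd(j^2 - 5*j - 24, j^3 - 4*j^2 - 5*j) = 1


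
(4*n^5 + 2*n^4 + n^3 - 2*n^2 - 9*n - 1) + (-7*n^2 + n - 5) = 4*n^5 + 2*n^4 + n^3 - 9*n^2 - 8*n - 6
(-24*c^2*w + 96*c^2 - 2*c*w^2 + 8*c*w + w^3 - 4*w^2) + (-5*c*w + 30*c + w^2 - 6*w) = -24*c^2*w + 96*c^2 - 2*c*w^2 + 3*c*w + 30*c + w^3 - 3*w^2 - 6*w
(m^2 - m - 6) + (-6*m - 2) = m^2 - 7*m - 8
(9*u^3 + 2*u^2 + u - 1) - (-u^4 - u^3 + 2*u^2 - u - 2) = u^4 + 10*u^3 + 2*u + 1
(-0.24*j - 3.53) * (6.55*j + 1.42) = -1.572*j^2 - 23.4623*j - 5.0126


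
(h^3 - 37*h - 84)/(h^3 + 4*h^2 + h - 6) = (h^2 - 3*h - 28)/(h^2 + h - 2)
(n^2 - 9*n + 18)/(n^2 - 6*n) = (n - 3)/n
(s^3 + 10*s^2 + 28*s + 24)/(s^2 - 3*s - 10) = (s^2 + 8*s + 12)/(s - 5)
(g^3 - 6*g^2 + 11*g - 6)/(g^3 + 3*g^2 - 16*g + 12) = (g - 3)/(g + 6)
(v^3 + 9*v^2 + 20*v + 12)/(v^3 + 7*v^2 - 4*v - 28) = (v^2 + 7*v + 6)/(v^2 + 5*v - 14)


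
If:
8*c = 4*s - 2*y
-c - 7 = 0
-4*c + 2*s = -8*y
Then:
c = -7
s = -14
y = 0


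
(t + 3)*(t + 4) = t^2 + 7*t + 12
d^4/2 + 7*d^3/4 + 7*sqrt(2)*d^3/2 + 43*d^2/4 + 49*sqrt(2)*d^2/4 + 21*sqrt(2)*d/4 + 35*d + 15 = (d/2 + sqrt(2))*(d + 1/2)*(d + 3)*(d + 5*sqrt(2))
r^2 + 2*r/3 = r*(r + 2/3)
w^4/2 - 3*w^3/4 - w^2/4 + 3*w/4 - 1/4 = (w/2 + 1/2)*(w - 1)^2*(w - 1/2)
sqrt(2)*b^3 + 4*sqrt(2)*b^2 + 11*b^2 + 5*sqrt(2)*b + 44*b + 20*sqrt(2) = (b + 4)*(b + 5*sqrt(2))*(sqrt(2)*b + 1)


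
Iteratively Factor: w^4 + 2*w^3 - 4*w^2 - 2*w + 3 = (w - 1)*(w^3 + 3*w^2 - w - 3) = (w - 1)*(w + 1)*(w^2 + 2*w - 3) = (w - 1)^2*(w + 1)*(w + 3)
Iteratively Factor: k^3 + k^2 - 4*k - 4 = (k + 1)*(k^2 - 4) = (k - 2)*(k + 1)*(k + 2)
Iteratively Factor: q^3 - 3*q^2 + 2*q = (q - 1)*(q^2 - 2*q) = q*(q - 1)*(q - 2)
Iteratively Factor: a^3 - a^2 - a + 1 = (a - 1)*(a^2 - 1) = (a - 1)*(a + 1)*(a - 1)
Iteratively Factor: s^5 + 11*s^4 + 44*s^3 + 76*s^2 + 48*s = (s)*(s^4 + 11*s^3 + 44*s^2 + 76*s + 48) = s*(s + 2)*(s^3 + 9*s^2 + 26*s + 24) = s*(s + 2)*(s + 3)*(s^2 + 6*s + 8) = s*(s + 2)*(s + 3)*(s + 4)*(s + 2)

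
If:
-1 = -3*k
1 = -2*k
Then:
No Solution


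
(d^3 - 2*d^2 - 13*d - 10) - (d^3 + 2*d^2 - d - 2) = -4*d^2 - 12*d - 8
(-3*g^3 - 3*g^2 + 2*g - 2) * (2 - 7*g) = 21*g^4 + 15*g^3 - 20*g^2 + 18*g - 4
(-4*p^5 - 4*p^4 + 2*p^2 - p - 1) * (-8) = 32*p^5 + 32*p^4 - 16*p^2 + 8*p + 8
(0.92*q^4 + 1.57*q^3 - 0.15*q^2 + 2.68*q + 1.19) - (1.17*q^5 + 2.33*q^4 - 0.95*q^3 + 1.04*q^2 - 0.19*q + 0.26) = -1.17*q^5 - 1.41*q^4 + 2.52*q^3 - 1.19*q^2 + 2.87*q + 0.93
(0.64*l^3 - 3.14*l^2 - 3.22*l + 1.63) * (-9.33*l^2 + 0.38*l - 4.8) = -5.9712*l^5 + 29.5394*l^4 + 25.7774*l^3 - 1.3595*l^2 + 16.0754*l - 7.824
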